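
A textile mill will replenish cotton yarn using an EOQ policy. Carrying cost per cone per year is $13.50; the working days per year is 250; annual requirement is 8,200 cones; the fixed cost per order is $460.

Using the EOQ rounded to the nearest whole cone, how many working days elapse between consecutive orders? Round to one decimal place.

22.8 days

Optimal lot size Q* = (2 × 8,200 × $460 / $13.5)^½ ≈ 747.54 → Q = 748 cones
T = Q/D × 250 days = 748/8,200 × 250 = 22.805 days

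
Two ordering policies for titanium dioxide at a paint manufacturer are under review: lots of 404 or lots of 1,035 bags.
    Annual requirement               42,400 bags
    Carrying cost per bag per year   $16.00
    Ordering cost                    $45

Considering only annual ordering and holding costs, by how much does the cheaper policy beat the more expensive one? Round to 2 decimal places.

TC(Q) = (D/Q)S + (Q/2)H
TC(404) = (42,400/404)×45 + (404/2)×16 = $7,954.77
TC(1,035) = (42,400/1,035)×45 + (1,035/2)×16 = $10,123.48
Cheaper: Q = 404.  Difference = $2,168.71

$2,168.71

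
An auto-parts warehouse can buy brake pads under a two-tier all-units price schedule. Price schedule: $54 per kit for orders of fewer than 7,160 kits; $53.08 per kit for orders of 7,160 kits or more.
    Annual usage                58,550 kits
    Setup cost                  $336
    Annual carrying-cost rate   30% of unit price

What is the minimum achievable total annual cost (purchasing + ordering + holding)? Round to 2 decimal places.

$3,167,589.52

H₁ = 30%×$54 = $16.2000;  H₂ = 30%×$53.08 = $15.9240
EOQ₁ = √(2×58,550×336/16.2000) = 1,558.44  (< 7,160, feasible at tier 1)
EOQ₂ = √(2×58,550×336/15.9240) = 1,571.89  (< 7,160 → use Q = 7,160 at tier-2 price)
TC(tier 1 (EOQ₁), Q≈1,558.4) = $3,186,946.76
TC(tier 2, Q≈7,160.0) = $3,167,589.52
Minimum at tier 2: $3,167,589.52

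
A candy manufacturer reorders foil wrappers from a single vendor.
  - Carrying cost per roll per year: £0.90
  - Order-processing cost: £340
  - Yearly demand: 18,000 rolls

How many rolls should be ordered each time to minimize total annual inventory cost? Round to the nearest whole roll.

3,688 rolls

EOQ = √(2DS/H) = √(2 × 18,000 × 340 / 0.9)
    = √(13,600,000.00) ≈ 3,687.82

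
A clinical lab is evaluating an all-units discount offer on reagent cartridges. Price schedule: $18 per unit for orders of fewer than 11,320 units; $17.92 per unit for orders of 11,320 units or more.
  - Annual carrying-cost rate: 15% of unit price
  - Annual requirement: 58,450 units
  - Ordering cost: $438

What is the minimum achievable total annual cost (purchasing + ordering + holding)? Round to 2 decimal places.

$1,063,857.80

H₁ = 15%×$18 = $2.7000;  H₂ = 15%×$17.92 = $2.6880
EOQ₁ = √(2×58,450×438/2.7000) = 4,354.74  (< 11,320, feasible at tier 1)
EOQ₂ = √(2×58,450×438/2.6880) = 4,364.45  (< 11,320 → use Q = 11,320 at tier-2 price)
TC(tier 1 (EOQ₁), Q≈4,354.7) = $1,063,857.80
TC(tier 2, Q≈11,320.0) = $1,064,899.66
Minimum at tier 1 (EOQ₁): $1,063,857.80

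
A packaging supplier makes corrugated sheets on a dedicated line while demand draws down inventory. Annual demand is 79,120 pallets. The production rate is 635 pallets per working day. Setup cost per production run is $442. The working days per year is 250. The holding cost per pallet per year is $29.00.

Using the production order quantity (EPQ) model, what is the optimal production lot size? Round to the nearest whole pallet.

2,193 pallets

Daily demand d = 79,120/250 = 316.480; p = 635; 1 − d/p = 0.50161
EPQ = √(2DS / (H(1 − d/p)))
    = √(2 × 79,120 × 442 / (29 × 0.50161)) ≈ 2,192.75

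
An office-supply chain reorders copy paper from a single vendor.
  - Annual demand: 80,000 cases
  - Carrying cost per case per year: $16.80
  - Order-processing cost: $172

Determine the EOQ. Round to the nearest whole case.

Optimal lot size Q* = (2 × 80,000 × $172 / $16.8)^½ ≈ 1,279.88

1,280 cases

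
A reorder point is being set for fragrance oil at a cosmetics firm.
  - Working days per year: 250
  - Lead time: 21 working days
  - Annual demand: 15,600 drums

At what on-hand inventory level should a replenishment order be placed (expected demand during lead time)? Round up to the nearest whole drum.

Daily demand d = 15,600 / 250 = 62.400 drums/day
Demand during lead time = 62.400 × 21 = 1,310.40
Reorder point = 1,310.40 → round up

1,311 drums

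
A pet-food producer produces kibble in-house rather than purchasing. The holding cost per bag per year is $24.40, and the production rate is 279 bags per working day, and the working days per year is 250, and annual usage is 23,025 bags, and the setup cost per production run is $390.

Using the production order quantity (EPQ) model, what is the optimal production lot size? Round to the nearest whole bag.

1,048 bags

Daily demand d = 23,025/250 = 92.100; p = 279; 1 − d/p = 0.66989
EPQ = √(2DS / (H(1 − d/p)))
    = √(2 × 23,025 × 390 / (24.4 × 0.66989)) ≈ 1,048.21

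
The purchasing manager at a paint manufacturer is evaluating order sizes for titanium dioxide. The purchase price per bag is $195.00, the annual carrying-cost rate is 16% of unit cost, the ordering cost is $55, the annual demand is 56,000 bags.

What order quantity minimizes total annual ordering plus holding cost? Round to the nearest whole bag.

444 bags

Holding cost per bag per year: H = 16% × $195 = $31.2000
2DS/H = 2·56,000·55/31.2 = 197,435.90
EOQ = √197,435.90 ≈ 444.34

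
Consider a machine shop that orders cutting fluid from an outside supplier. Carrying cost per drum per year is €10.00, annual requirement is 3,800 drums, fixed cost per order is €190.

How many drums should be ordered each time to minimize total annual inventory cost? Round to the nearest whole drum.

2DS/H = 2·3,800·190/10 = 144,400.00
EOQ = √144,400.00 ≈ 380.00

380 drums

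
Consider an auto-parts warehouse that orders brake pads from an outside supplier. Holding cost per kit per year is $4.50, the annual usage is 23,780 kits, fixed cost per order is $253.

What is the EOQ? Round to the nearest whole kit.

EOQ = √(2DS/H) = √(2 × 23,780 × 253 / 4.5)
    = √(2,673,928.89) ≈ 1,635.22

1,635 kits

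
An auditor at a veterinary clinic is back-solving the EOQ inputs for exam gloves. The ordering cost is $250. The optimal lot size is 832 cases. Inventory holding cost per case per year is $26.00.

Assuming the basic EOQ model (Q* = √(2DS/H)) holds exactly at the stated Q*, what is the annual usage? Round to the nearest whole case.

35,996 cases per year

Since Q* = (2DS/H)^½, squaring gives Q*²·H = 2DS.
D = Q²H / (2S) = 832² × 26 / (2 × 250) = 35,995.65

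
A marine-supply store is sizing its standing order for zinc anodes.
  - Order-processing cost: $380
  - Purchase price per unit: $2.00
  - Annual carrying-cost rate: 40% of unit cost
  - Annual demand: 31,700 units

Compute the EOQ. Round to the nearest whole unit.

5,488 units

H = i·C = 0.4 × $2 = $0.8000 per unit-year
Optimal lot size Q* = (2 × 31,700 × $380 / $0.8)^½ ≈ 5,487.71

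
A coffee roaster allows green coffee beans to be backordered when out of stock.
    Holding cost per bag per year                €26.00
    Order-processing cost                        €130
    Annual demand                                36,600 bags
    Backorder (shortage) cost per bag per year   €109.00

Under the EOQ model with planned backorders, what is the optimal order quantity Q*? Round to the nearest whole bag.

673 bags

Q* = √(2DS/H) · √((H + b)/b)
   = √(2 × 36,600 × 130 / 26) · √((26 + 109) / 109)
   = 604.979 × 1.1129 ≈ 673.28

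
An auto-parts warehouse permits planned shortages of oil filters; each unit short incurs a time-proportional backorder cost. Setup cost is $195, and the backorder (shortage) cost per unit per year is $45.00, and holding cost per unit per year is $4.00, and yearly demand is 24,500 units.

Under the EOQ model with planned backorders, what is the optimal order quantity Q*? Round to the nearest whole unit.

1,613 units

Basic EOQ = √(2·24,500·195/4) = 1,545.558
Backorder adjustment √((H+b)/b) = √((4+45)/45) = 1.0435
Q* = 1,545.558 × 1.0435 ≈ 1,612.79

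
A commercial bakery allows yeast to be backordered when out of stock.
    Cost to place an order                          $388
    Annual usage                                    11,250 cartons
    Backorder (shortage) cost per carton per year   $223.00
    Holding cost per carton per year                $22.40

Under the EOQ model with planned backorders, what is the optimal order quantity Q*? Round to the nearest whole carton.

Basic EOQ = √(2·11,250·388/22.4) = 624.285
Backorder adjustment √((H+b)/b) = √((22.4+223)/223) = 1.0490
Q* = 624.285 × 1.0490 ≈ 654.89

655 cartons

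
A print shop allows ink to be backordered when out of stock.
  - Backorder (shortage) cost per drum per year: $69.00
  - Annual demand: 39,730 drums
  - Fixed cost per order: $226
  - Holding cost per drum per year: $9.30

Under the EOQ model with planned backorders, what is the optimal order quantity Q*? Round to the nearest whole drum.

1,480 drums

Basic EOQ = √(2·39,730·226/9.3) = 1,389.591
Backorder adjustment √((H+b)/b) = √((9.3+69)/69) = 1.0653
Q* = 1,389.591 × 1.0653 ≈ 1,480.28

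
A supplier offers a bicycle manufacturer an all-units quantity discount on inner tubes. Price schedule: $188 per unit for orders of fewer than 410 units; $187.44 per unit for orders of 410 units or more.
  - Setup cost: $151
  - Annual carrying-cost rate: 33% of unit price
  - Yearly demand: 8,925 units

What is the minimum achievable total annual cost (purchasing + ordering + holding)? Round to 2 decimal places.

H₁ = 33%×$188 = $62.0400;  H₂ = 33%×$187.44 = $61.8552
EOQ₁ = √(2×8,925×151/62.0400) = 208.44  (< 410, feasible at tier 1)
EOQ₂ = √(2×8,925×151/61.8552) = 208.75  (< 410 → use Q = 410 at tier-2 price)
TC(tier 1 (EOQ₁), Q≈208.4) = $1,690,831.34
TC(tier 2, Q≈410.0) = $1,688,869.33
Minimum at tier 2: $1,688,869.33

$1,688,869.33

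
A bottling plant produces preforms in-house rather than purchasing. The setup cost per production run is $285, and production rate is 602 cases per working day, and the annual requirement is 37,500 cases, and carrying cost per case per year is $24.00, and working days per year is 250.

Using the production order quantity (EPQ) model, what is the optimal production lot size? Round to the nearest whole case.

Daily demand d = 37,500/250 = 150.000; p = 602; 1 − d/p = 0.75083
EPQ = √(2DS / (H(1 − d/p)))
    = √(2 × 37,500 × 285 / (24 × 0.75083)) ≈ 1,089.12

1,089 cases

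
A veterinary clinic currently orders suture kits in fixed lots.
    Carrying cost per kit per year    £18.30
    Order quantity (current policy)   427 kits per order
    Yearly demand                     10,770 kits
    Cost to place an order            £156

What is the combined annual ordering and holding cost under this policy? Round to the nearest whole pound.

Annual ordering cost = (D/Q)·S = (10,770/427) × 156 = £3,934.71
Annual holding cost  = (Q/2)·H = (427/2) × 18.3 = £3,907.05
Total = £3,934.71 + £3,907.05 = £7,841.76

£7,842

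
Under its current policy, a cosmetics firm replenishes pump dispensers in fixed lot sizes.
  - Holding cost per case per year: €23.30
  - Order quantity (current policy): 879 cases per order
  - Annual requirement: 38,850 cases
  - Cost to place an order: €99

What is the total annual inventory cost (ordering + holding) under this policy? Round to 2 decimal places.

Annual ordering cost = (D/Q)·S = (38,850/879) × 99 = €4,375.60
Annual holding cost  = (Q/2)·H = (879/2) × 23.3 = €10,240.35
Total = €4,375.60 + €10,240.35 = €14,615.95

€14,615.95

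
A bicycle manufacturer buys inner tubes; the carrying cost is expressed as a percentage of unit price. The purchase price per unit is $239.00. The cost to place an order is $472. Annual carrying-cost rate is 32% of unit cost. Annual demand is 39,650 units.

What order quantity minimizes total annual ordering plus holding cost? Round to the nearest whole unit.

700 units

Carrying cost H = $239 × 32% = $76.4800/unit/yr
Q* = √(2·D·S / H) = √(2·39,650·472 / 76.48) = √489,403.8 ≈ 699.57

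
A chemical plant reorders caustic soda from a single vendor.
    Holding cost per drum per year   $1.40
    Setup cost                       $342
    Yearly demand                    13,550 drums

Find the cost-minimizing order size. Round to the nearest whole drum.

2,573 drums

EOQ = √(2DS/H) = √(2 × 13,550 × 342 / 1.4)
    = √(6,620,142.86) ≈ 2,572.96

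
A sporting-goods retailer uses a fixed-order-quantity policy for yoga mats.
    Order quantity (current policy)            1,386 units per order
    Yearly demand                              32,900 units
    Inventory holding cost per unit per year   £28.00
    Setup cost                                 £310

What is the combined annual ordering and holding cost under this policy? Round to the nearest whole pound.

Orders/yr = 32,900/1,386 = 23.737; ordering cost = 23.737 × £310 = £7,358.59
Average inventory = 1,386/2 = 693; holding cost = 693 × £28 = £19,404.00
Total = £7,358.59 + £19,404.00 = £26,762.59

£26,763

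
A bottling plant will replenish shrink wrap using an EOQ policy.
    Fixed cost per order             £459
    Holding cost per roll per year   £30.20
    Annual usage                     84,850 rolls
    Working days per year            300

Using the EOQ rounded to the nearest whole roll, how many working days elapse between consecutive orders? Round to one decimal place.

5.7 days

2DS/H = 2·84,850·459/30.2 = 2,579,215.23
EOQ = √2,579,215.23 ≈ 1,605.99 → Q = 1,606 rolls
Cycle time = (working days × Q)/D = (300 × 1,606) / 84,850 = 5.678 days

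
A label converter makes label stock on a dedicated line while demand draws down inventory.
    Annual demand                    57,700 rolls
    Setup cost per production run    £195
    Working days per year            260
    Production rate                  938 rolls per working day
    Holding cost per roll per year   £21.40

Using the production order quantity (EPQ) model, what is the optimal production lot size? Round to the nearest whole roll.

1,174 rolls

Daily demand d = 57,700/260 = 221.923; p = 938; 1 − d/p = 0.76341
EPQ = √(2DS / (H(1 − d/p)))
    = √(2 × 57,700 × 195 / (21.4 × 0.76341)) ≈ 1,173.64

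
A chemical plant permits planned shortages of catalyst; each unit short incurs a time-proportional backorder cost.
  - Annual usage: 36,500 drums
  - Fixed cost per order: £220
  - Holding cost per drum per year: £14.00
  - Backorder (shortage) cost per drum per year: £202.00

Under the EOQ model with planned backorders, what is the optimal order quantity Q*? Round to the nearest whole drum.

1,108 drums

Q* = √(2DS/H) · √((H + b)/b)
   = √(2 × 36,500 × 220 / 14) · √((14 + 202) / 202)
   = 1,071.048 × 1.0341 ≈ 1,107.54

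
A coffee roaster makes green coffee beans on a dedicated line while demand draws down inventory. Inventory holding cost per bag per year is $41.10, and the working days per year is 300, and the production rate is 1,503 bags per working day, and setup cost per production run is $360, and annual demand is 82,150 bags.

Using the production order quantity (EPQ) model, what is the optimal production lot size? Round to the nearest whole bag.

1,327 bags

d = 82,150/300 = 273.8333 bags/day;  effective holding cost H(1 − d/p) = 41.1·(1 − 273.8333/1503) = 33.61194
Q* = √(2DS / H_eff) = √(2·82,150·360 / 33.61194) ≈ 1,326.55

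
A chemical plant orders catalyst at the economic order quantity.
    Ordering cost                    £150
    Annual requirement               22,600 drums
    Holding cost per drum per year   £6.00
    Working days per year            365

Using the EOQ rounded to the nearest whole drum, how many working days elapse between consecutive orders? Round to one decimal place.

EOQ = √(2DS/H) = √(2 × 22,600 × 150 / 6)
    = √(1,130,000.00) ≈ 1,063.01 → Q = 1,063 drums
T = Q/D × 365 days = 1,063/22,600 × 365 = 17.168 days

17.2 days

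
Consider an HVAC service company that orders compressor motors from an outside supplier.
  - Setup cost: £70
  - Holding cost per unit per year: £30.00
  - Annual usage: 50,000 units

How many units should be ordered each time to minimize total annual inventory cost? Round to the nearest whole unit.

483 units

EOQ = √(2DS/H) = √(2 × 50,000 × 70 / 30)
    = √(233,333.33) ≈ 483.05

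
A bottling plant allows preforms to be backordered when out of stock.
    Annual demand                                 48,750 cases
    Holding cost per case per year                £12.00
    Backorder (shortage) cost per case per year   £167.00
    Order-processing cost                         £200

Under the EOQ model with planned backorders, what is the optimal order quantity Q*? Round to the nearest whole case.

Q* = √(2DS/H) · √((H + b)/b)
   = √(2 × 48,750 × 200 / 12) · √((12 + 167) / 167)
   = 1,274.755 × 1.0353 ≈ 1,319.76

1,320 cases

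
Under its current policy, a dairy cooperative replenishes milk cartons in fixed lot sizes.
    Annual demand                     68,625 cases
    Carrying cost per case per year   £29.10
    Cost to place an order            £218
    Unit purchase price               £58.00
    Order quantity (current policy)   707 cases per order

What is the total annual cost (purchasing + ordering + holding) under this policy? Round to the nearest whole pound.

Orders/yr = 68,625/707 = 97.065; ordering cost = 97.065 × £218 = £21,160.18
Average inventory = 707/2 = 353.5; holding cost = 353.5 × £29.1 = £10,286.85
Purchase cost = D·C = 68,625 × 58 = £3,980,250.00
Total = £21,160.18 + £10,286.85 + £3,980,250.00 = £4,011,697.03

£4,011,697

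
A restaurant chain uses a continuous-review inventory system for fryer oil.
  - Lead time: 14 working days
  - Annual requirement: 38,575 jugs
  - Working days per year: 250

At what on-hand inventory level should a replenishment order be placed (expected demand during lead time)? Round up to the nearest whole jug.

Daily demand d = 38,575 / 250 = 154.300 jugs/day
Demand during lead time = 154.300 × 14 = 2,160.20
Reorder point = 2,160.20 → round up

2,161 jugs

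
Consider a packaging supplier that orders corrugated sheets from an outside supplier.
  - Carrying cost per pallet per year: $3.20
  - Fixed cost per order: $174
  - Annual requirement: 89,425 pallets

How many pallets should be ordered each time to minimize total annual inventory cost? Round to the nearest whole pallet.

Q* = √(2·D·S / H) = √(2·89,425·174 / 3.2) = √9,724,968.8 ≈ 3,118.49

3,118 pallets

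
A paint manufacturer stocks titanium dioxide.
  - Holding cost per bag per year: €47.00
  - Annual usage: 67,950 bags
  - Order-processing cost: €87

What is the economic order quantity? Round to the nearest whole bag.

502 bags

Optimal lot size Q* = (2 × 67,950 × €87 / €47)^½ ≈ 501.56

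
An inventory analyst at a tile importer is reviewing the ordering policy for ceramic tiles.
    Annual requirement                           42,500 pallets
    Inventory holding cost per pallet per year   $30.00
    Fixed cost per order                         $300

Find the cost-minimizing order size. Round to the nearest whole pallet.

Q* = √(2·D·S / H) = √(2·42,500·300 / 30) = √850,000.0 ≈ 921.95

922 pallets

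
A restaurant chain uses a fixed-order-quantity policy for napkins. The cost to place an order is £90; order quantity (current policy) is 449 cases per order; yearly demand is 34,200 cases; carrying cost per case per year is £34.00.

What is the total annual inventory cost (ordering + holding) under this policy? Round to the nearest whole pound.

£14,488

Ordering: D/Q × S = 34,200/449 × £90 = £6,855.23
Holding:  Q/2 × H = 449/2 × £34 = £7,633.00
Total = £6,855.23 + £7,633.00 = £14,488.23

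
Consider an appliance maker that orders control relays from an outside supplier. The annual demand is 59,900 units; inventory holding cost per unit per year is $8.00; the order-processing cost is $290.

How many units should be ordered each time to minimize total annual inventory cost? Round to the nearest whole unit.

2DS/H = 2·59,900·290/8 = 4,342,750.00
EOQ = √4,342,750.00 ≈ 2,083.93

2,084 units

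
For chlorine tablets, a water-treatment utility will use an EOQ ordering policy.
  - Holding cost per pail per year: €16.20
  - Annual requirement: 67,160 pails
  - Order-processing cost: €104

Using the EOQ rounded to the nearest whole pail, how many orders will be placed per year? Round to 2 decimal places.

72.29 orders per year

EOQ = √(2DS/H) = √(2 × 67,160 × 104 / 16.2)
    = √(862,301.23) ≈ 928.60 → Q = 929
Orders per year = D/Q = 67,160 / 929 = 72.293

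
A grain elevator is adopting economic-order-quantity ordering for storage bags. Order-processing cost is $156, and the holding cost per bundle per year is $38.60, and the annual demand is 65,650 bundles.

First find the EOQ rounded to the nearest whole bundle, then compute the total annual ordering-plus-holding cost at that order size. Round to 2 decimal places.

$28,118.26

Optimal lot size Q* = (2 × 65,650 × $156 / $38.6)^½ ≈ 728.45 → Q = 728 bundles
Ordering: D/Q × S = 65,650/728 × $156 = $14,067.86
Holding:  Q/2 × H = 728/2 × $38.6 = $14,050.40
Total = $14,067.86 + $14,050.40 = $28,118.26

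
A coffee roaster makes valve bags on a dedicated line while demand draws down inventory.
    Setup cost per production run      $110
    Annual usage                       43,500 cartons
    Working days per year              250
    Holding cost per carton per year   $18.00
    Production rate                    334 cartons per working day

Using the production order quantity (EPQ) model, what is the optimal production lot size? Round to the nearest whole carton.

1,053 cartons

d = 43,500/250 = 174.0000 cartons/day;  effective holding cost H(1 − d/p) = 18·(1 − 174.0000/334) = 8.62275
Q* = √(2DS / H_eff) = √(2·43,500·110 / 8.62275) ≈ 1,053.50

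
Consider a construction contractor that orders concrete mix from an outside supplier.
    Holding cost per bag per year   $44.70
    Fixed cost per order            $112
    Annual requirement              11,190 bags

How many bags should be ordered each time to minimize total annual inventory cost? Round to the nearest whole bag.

237 bags

2DS/H = 2·11,190·112/44.7 = 56,075.17
EOQ = √56,075.17 ≈ 236.80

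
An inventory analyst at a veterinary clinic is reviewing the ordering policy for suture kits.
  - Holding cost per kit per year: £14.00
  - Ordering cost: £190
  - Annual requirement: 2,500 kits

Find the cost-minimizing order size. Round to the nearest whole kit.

EOQ = √(2DS/H) = √(2 × 2,500 × 190 / 14)
    = √(67,857.14) ≈ 260.49

260 kits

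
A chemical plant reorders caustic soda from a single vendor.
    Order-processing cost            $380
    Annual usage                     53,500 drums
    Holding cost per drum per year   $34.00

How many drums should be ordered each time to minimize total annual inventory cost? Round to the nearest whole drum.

1,094 drums

Q* = √(2·D·S / H) = √(2·53,500·380 / 34) = √1,195,882.4 ≈ 1,093.56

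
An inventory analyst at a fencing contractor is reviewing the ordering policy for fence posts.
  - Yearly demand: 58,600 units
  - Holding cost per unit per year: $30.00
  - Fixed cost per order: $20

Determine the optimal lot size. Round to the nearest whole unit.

280 units

Q* = √(2·D·S / H) = √(2·58,600·20 / 30) = √78,133.3 ≈ 279.52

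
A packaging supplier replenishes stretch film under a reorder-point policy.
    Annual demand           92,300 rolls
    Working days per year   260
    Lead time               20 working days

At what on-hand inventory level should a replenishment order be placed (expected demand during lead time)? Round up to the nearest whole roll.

Daily demand d = 92,300 / 260 = 355.000 rolls/day
Demand during lead time = 355.000 × 20 = 7,100.00
Reorder point = 7,100.00 → round up

7,100 rolls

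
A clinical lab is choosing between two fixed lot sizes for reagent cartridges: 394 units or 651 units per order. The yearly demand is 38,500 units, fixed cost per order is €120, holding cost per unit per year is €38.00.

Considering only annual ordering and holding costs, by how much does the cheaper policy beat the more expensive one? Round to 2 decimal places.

Annual cost at Q: ordering D·S/Q plus holding Q·H/2.
TC(394) = (38,500/394)×120 + (394/2)×38 = €19,211.89
TC(651) = (38,500/651)×120 + (651/2)×38 = €19,465.77
Cheaper: Q = 394.  Difference = €253.89

€253.89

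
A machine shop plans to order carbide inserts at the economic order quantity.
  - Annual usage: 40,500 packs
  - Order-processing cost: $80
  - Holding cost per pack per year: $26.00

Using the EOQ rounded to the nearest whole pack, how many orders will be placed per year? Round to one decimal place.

Optimal lot size Q* = (2 × 40,500 × $80 / $26)^½ ≈ 499.23 → Q = 499
Orders per year = D/Q = 40,500 / 499 = 81.162

81.2 orders per year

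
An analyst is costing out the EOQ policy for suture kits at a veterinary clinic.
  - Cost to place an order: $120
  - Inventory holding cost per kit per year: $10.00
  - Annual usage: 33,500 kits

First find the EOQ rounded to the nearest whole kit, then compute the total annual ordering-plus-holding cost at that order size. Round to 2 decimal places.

2DS/H = 2·33,500·120/10 = 804,000.00
EOQ = √804,000.00 ≈ 896.66 → Q = 897 kits
Orders/yr = 33,500/897 = 37.347; ordering cost = 37.347 × $120 = $4,481.61
Average inventory = 897/2 = 448.5; holding cost = 448.5 × $10 = $4,485.00
Total = $4,481.61 + $4,485.00 = $8,966.61

$8,966.61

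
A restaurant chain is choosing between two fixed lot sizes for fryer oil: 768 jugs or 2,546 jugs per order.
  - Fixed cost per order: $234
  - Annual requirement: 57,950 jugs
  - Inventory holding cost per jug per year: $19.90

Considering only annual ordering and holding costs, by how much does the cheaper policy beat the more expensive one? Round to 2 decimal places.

TC(Q) = (D/Q)S + (Q/2)H
TC(768) = (57,950/768)×234 + (768/2)×19.9 = $25,298.24
TC(2,546) = (57,950/2,546)×234 + (2,546/2)×19.9 = $30,658.82
Cheaper: Q = 768.  Difference = $5,360.58

$5,360.58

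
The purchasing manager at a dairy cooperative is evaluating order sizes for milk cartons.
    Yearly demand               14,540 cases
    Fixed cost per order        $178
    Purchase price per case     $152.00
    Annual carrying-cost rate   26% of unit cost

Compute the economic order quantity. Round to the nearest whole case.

362 cases

H = i·C = 0.26 × $152 = $39.5200 per case-year
Optimal lot size Q* = (2 × 14,540 × $178 / $39.52)^½ ≈ 361.91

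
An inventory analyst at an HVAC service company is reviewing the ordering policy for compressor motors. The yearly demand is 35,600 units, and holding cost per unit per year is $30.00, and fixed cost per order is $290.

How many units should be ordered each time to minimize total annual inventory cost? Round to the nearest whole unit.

EOQ = √(2DS/H) = √(2 × 35,600 × 290 / 30)
    = √(688,266.67) ≈ 829.62

830 units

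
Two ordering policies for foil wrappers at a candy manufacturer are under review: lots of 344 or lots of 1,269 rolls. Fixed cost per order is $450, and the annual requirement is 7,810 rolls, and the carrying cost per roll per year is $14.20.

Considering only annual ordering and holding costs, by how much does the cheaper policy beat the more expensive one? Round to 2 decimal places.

$879.57

TC(Q) = (D/Q)S + (Q/2)H
TC(344) = (7,810/344)×450 + (344/2)×14.2 = $12,658.97
TC(1,269) = (7,810/1,269)×450 + (1,269/2)×14.2 = $11,779.40
|ΔTC| = |$12,658.97 − $11,779.40| = $879.57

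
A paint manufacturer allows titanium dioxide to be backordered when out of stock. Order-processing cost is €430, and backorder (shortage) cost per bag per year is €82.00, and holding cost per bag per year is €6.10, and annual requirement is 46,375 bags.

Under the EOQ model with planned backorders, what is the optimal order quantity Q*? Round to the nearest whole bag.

2,650 bags

Basic EOQ = √(2·46,375·430/6.1) = 2,556.974
Backorder adjustment √((H+b)/b) = √((6.1+82)/82) = 1.0365
Q* = 2,556.974 × 1.0365 ≈ 2,650.37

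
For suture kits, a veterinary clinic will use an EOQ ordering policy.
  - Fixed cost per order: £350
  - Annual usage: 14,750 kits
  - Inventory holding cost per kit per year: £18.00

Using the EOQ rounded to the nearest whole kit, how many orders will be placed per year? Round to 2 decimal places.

Optimal lot size Q* = (2 × 14,750 × £350 / £18)^½ ≈ 757.37 → Q = 757
N = D/Q = 14,750/757 ≈ 19.485 orders/yr

19.48 orders per year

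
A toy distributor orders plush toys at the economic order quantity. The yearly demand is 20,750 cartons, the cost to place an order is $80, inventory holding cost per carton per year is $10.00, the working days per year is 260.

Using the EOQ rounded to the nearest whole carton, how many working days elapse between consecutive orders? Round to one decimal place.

7.2 days

Q* = √(2·D·S / H) = √(2·20,750·80 / 10) = √332,000.0 ≈ 576.19 → Q = 576 cartons
T = Q/D × 260 days = 576/20,750 × 260 = 7.217 days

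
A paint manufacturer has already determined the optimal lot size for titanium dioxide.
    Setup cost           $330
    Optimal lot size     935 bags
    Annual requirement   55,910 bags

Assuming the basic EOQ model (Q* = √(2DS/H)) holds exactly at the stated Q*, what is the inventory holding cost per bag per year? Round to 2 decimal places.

$42.21

From Q* = √(2DS/H) ⇒ Q*² = 2DS/H.
H = 2DS / Q² = 2 × 55,910 × 330 / 935² = 42.2095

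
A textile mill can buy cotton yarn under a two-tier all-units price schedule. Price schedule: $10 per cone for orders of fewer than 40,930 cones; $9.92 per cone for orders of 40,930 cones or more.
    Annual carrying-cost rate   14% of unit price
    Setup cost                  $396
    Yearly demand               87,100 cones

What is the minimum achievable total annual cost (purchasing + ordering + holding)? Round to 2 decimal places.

H₁ = 14%×$10 = $1.4000;  H₂ = 14%×$9.92 = $1.3888
EOQ₁ = √(2×87,100×396/1.4000) = 7,019.52  (< 40,930, feasible at tier 1)
EOQ₂ = √(2×87,100×396/1.3888) = 7,047.77  (< 40,930 → use Q = 40,930 at tier-2 price)
TC(tier 1 (EOQ₁), Q≈7,019.5) = $880,827.33
TC(tier 2, Q≈40,930.0) = $893,296.49
Minimum at tier 1 (EOQ₁): $880,827.33

$880,827.33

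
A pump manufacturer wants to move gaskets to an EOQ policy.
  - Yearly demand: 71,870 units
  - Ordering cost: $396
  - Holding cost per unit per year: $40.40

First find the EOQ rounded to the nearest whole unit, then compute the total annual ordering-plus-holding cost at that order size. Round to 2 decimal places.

Q* = √(2·D·S / H) = √(2·71,870·396 / 40.4) = √1,408,936.6 ≈ 1,186.99 → Q = 1,187 units
Annual ordering cost = (D/Q)·S = (71,870/1,187) × 396 = $23,976.85
Annual holding cost  = (Q/2)·H = (1,187/2) × 40.4 = $23,977.40
Total = $23,976.85 + $23,977.40 = $47,954.25

$47,954.25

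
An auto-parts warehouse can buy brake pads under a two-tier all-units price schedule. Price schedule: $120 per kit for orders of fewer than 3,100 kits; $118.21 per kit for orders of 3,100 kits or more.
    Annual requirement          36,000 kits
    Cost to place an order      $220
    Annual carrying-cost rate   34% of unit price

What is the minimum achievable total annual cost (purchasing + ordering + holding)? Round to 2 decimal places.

$4,320,411.51

H₁ = 34%×$120 = $40.8000;  H₂ = 34%×$118.21 = $40.1914
EOQ₁ = √(2×36,000×220/40.8000) = 623.09  (< 3,100, feasible at tier 1)
EOQ₂ = √(2×36,000×220/40.1914) = 627.79  (< 3,100 → use Q = 3,100 at tier-2 price)
TC(tier 1 (EOQ₁), Q≈623.1) = $4,345,421.88
TC(tier 2, Q≈3,100.0) = $4,320,411.51
Minimum at tier 2: $4,320,411.51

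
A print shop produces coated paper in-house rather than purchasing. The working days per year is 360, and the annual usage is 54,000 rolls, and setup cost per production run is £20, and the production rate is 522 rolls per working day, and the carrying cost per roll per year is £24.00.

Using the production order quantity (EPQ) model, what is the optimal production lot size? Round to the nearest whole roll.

355 rolls

d = 54,000/360 = 150.0000 rolls/day;  effective holding cost H(1 − d/p) = 24·(1 − 150.0000/522) = 17.10345
Q* = √(2DS / H_eff) = √(2·54,000·20 / 17.10345) ≈ 355.37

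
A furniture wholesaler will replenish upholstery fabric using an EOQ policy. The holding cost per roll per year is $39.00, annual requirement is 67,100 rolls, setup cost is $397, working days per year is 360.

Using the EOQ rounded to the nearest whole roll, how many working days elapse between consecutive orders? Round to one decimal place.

Optimal lot size Q* = (2 × 67,100 × $397 / $39)^½ ≈ 1,168.80 → Q = 1,169 rolls
T = Q/D × 360 days = 1,169/67,100 × 360 = 6.272 days

6.3 days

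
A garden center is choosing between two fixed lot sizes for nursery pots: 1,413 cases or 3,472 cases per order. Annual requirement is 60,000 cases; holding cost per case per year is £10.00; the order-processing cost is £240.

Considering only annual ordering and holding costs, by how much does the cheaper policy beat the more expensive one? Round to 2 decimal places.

TC(Q) = (D/Q)S + (Q/2)H
TC(1,413) = (60,000/1,413)×240 + (1,413/2)×10 = £17,256.08
TC(3,472) = (60,000/3,472)×240 + (3,472/2)×10 = £21,507.47
Cheaper: Q = 1,413.  Difference = £4,251.38

£4,251.38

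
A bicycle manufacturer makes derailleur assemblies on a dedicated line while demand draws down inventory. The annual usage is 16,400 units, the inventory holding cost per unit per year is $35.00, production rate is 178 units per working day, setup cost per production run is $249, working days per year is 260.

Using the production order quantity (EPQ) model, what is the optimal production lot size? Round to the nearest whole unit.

Daily demand d = 16,400/260 = 63.077; p = 178; 1 − d/p = 0.64564
EPQ = √(2DS / (H(1 − d/p)))
    = √(2 × 16,400 × 249 / (35 × 0.64564)) ≈ 601.19

601 units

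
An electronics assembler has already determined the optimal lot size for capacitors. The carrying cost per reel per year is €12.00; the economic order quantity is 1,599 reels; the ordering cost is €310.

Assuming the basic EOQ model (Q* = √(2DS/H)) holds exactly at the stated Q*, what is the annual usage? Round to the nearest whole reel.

Since Q* = (2DS/H)^½, squaring gives Q*²·H = 2DS.
D = Q²H / (2S) = 1,599² × 12 / (2 × 310) = 49,486.47

49,486 reels per year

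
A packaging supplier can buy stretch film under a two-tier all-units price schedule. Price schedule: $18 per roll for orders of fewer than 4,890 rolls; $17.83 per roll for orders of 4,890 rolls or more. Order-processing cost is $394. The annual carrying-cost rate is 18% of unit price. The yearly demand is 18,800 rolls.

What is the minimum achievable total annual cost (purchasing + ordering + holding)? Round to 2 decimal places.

H₁ = 18%×$18 = $3.2400;  H₂ = 18%×$17.83 = $3.2094
EOQ₁ = √(2×18,800×394/3.2400) = 2,138.30  (< 4,890, feasible at tier 1)
EOQ₂ = √(2×18,800×394/3.2094) = 2,148.47  (< 4,890 → use Q = 4,890 at tier-2 price)
TC(tier 1 (EOQ₁), Q≈2,138.3) = $345,328.11
TC(tier 2, Q≈4,890.0) = $344,565.75
Minimum at tier 2: $344,565.75

$344,565.75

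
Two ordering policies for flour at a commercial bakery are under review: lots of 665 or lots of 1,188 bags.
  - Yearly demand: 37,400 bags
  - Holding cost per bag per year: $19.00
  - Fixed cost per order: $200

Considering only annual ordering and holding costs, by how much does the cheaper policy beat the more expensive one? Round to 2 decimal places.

$16.68

TC(Q) = (D/Q)S + (Q/2)H
TC(665) = (37,400/665)×200 + (665/2)×19 = $17,565.62
TC(1,188) = (37,400/1,188)×200 + (1,188/2)×19 = $17,582.30
|ΔTC| = |$17,565.62 − $17,582.30| = $16.68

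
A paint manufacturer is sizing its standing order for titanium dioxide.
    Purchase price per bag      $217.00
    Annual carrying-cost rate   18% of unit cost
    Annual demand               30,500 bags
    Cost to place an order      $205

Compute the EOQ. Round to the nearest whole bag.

566 bags

H = i·C = 0.18 × $217 = $39.0600 per bag-year
EOQ = √(2DS/H) = √(2 × 30,500 × 205 / 39.06)
    = √(320,148.49) ≈ 565.82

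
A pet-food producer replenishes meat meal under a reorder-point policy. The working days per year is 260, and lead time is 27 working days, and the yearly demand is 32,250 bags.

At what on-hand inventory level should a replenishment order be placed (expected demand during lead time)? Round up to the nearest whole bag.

3,350 bags

Daily demand d = 32,250 / 260 = 124.038 bags/day
Demand during lead time = 124.038 × 27 = 3,349.04
Reorder point = 3,349.04 → round up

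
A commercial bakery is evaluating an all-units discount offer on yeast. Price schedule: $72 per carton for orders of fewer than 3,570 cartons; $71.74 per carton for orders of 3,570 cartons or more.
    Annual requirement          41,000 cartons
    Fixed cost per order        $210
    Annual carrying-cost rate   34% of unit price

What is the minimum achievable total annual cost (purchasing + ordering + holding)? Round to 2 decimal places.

H₁ = 34%×$72 = $24.4800;  H₂ = 34%×$71.74 = $24.3916
EOQ₁ = √(2×41,000×210/24.4800) = 838.71  (< 3,570, feasible at tier 1)
EOQ₂ = √(2×41,000×210/24.3916) = 840.23  (< 3,570 → use Q = 3,570 at tier-2 price)
TC(tier 1 (EOQ₁), Q≈838.7) = $2,972,531.58
TC(tier 2, Q≈3,570.0) = $2,987,290.77
Minimum at tier 1 (EOQ₁): $2,972,531.58

$2,972,531.58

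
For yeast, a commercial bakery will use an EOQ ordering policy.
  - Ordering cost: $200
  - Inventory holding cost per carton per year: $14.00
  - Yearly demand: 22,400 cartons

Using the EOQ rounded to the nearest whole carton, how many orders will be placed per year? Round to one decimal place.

28.0 orders per year

2DS/H = 2·22,400·200/14 = 640,000.00
EOQ = √640,000.00 ≈ 800.00 → Q = 800
Orders per year = D/Q = 22,400 / 800 = 28.000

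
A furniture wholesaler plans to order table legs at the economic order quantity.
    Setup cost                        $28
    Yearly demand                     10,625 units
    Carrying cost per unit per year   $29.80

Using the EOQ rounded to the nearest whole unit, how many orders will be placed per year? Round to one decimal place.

Optimal lot size Q* = (2 × 10,625 × $28 / $29.8)^½ ≈ 141.30 → Q = 141
N = D/Q = 10,625/141 ≈ 75.355 orders/yr

75.4 orders per year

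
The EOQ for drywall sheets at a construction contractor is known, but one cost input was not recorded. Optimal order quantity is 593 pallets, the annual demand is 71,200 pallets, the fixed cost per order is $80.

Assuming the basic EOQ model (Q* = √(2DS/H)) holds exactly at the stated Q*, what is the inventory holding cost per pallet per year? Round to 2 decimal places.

From Q* = √(2DS/H) ⇒ Q*² = 2DS/H.
H = 2DS / Q² = 2 × 71,200 × 80 / 593² = 32.3959

$32.40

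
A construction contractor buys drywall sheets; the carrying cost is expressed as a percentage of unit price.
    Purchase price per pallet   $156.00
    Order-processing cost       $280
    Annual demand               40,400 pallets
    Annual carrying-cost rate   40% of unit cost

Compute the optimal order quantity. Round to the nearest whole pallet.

602 pallets

Holding cost per pallet per year: H = 40% × $156 = $62.4000
2DS/H = 2·40,400·280/62.4 = 362,564.10
EOQ = √362,564.10 ≈ 602.13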